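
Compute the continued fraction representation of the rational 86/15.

Run the Euclidean algorithm on 86 and 15; the successive quotients are the partial quotients a_0, a_1, ... (each step inverts the fractional part left over by the previous one):
  86 = 5*15 + 11, so a_0 = 5.
  15 = 1*11 + 4, so a_1 = 1.
  11 = 2*4 + 3, so a_2 = 2.
  4 = 1*3 + 1, so a_3 = 1.
  3 = 3*1 + 0, so a_4 = 3.
The remainder reaches 0 after 5 divisions, so the expansion has 5 partial quotients, read off in order.

[5; 1, 2, 1, 3]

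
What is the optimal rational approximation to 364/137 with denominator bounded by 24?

Expand x = 364/137 as a continued fraction with the Euclidean algorithm:
  364 = 2*137 + 90, so a_0 = 2.
  137 = 1*90 + 47, so a_1 = 1.
  90 = 1*47 + 43, so a_2 = 1.
  47 = 1*43 + 4, so a_3 = 1.
  43 = 10*4 + 3, so a_4 = 10.
  4 = 1*3 + 1, so a_5 = 1.
  3 = 3*1 + 0, so a_6 = 3.
so x = [2; 1, 1, 1, 10, 1, 3].
Convergents (p_i = a_i*p_{i-1} + p_{i-2}, q_i = a_i*q_{i-1} + q_{i-2} with p_{-2}=0, p_{-1}=1, q_{-2}=1, q_{-1}=0), until the denominator exceeds 24:
  i=0: a_0=2, p_0 = 2*1 + 0 = 2, q_0 = 2*0 + 1 = 1.
  i=1: a_1=1, p_1 = 1*2 + 1 = 3, q_1 = 1*1 + 0 = 1.
  i=2: a_2=1, p_2 = 1*3 + 2 = 5, q_2 = 1*1 + 1 = 2.
  i=3: a_3=1, p_3 = 1*5 + 3 = 8, q_3 = 1*2 + 1 = 3.
  i=4: a_4=10, p_4 = 10*8 + 5 = 85, q_4 = 10*3 + 2 = 32.
q_4 = 32 > 24, so the last convergent with denominator <= 24 is p_3/q_3 = 8/3.
The closest fraction with denominator <= 24 is either p_3/q_3 or the intermediate fraction (k*p_3 + p_2)/(k*q_3 + q_2) with the largest k >= 1 whose denominator stays <= 24; these approach x as k grows, and every other convergent or intermediate fraction in range is farther away.
Largest k: floor((24 - q_2)/q_3) = floor((24 - 2)/3) = 7.
That gives (7*8 + 5)/(7*3 + 2) = 61/23.
Compare the errors: |x - 8/3| = |364*3 - 8*137|/(137*3) = 4/411, and |x - 61/23| = |364*23 - 61*137|/(137*23) = 15/3151.
Cross-multiplying, 15*411 = 6165 < 12604 = 4*3151, so 15/3151 is smaller: the intermediate fraction 61/23 is closer to x than 8/3.

61/23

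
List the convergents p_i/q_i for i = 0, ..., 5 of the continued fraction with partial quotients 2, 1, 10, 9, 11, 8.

2/1, 3/1, 32/11, 291/100, 3233/1111, 26155/8988

Using the convergent recurrence p_i = a_i*p_{i-1} + p_{i-2}, q_i = a_i*q_{i-1} + q_{i-2} with p_{-2}=0, p_{-1}=1, q_{-2}=1, q_{-1}=0:
  i=0: a_0=2, p_0 = 2*1 + 0 = 2, q_0 = 2*0 + 1 = 1.
  i=1: a_1=1, p_1 = 1*2 + 1 = 3, q_1 = 1*1 + 0 = 1.
  i=2: a_2=10, p_2 = 10*3 + 2 = 32, q_2 = 10*1 + 1 = 11.
  i=3: a_3=9, p_3 = 9*32 + 3 = 291, q_3 = 9*11 + 1 = 100.
  i=4: a_4=11, p_4 = 11*291 + 32 = 3233, q_4 = 11*100 + 11 = 1111.
  i=5: a_5=8, p_5 = 8*3233 + 291 = 26155, q_5 = 8*1111 + 100 = 8988.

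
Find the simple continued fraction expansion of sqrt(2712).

[52; (13, 104)]

Write x_i = (sqrt(2712) + m_i)/d_i with (m_0, d_0) = (0, 1). a_0 = floor(sqrt(2712)) = 52, since 52^2 = 2704 <= 2712 < 2809 = 53^2.
Iterate m_{i+1} = d_i*a_i - m_i, d_{i+1} = (2712 - m_{i+1}^2)/d_i, a_{i+1} = floor((a_0 + m_{i+1})/d_{i+1}):
  m_1 = 1*52 - 0 = 52, d_1 = (2712 - 52^2)/1 = 8/1 = 8, a_1 = floor((52 + 52)/8) = 13.
  m_2 = 8*13 - 52 = 52, d_2 = (2712 - 52^2)/8 = 8/8 = 1, a_2 = floor((52 + 52)/1) = 104.
  m_3 = 1*104 - 52 = 52, d_3 = (2712 - 52^2)/1 = 8/1 = 8: (m_3, d_3) = (m_1, d_1) = (52, 8), so from here the quotients repeat a_1, a_2; the period length is 2.
Hence the expansion of sqrt(2712) is a_0 = 52 followed by the repeating block 13, 104 (period 2).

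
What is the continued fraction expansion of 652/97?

[6; 1, 2, 1, 1, 2, 5]

Run the Euclidean algorithm on 652 and 97; the successive quotients are the partial quotients a_0, a_1, ... (each step inverts the fractional part left over by the previous one):
  652 = 6*97 + 70, so a_0 = 6.
  97 = 1*70 + 27, so a_1 = 1.
  70 = 2*27 + 16, so a_2 = 2.
  27 = 1*16 + 11, so a_3 = 1.
  16 = 1*11 + 5, so a_4 = 1.
  11 = 2*5 + 1, so a_5 = 2.
  5 = 5*1 + 0, so a_6 = 5.
The remainder reaches 0 after 7 divisions, so the expansion has 7 partial quotients, read off in order.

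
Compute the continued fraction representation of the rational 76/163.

[0; 2, 6, 1, 10]

Run the Euclidean algorithm on 76 and 163; the successive quotients are the partial quotients a_0, a_1, ... (each step inverts the fractional part left over by the previous one):
  76 = 0*163 + 76, so a_0 = 0.
  163 = 2*76 + 11, so a_1 = 2.
  76 = 6*11 + 10, so a_2 = 6.
  11 = 1*10 + 1, so a_3 = 1.
  10 = 10*1 + 0, so a_4 = 10.
The remainder reaches 0 after 5 divisions, so the expansion has 5 partial quotients, read off in order.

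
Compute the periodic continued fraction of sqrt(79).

[8; (1, 7, 1, 16)]

Write x_i = (sqrt(79) + m_i)/d_i with (m_0, d_0) = (0, 1). a_0 = floor(sqrt(79)) = 8, since 8^2 = 64 <= 79 < 81 = 9^2.
Iterate m_{i+1} = d_i*a_i - m_i, d_{i+1} = (79 - m_{i+1}^2)/d_i, a_{i+1} = floor((a_0 + m_{i+1})/d_{i+1}):
  m_1 = 1*8 - 0 = 8, d_1 = (79 - 8^2)/1 = 15/1 = 15, a_1 = floor((8 + 8)/15) = 1.
  m_2 = 15*1 - 8 = 7, d_2 = (79 - 7^2)/15 = 30/15 = 2, a_2 = floor((8 + 7)/2) = 7.
  m_3 = 2*7 - 7 = 7, d_3 = (79 - 7^2)/2 = 30/2 = 15, a_3 = floor((8 + 7)/15) = 1.
  m_4 = 15*1 - 7 = 8, d_4 = (79 - 8^2)/15 = 15/15 = 1, a_4 = floor((8 + 8)/1) = 16.
  m_5 = 1*16 - 8 = 8, d_5 = (79 - 8^2)/1 = 15/1 = 15: (m_5, d_5) = (m_1, d_1) = (8, 15), so from here the quotients repeat a_1, ..., a_4; the period length is 4.
Hence the expansion of sqrt(79) is a_0 = 8 followed by the repeating block 1, 7, 1, 16 (period 4).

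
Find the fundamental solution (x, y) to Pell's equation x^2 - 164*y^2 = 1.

(x, y) = (2049, 160)

First expand sqrt(164) as a continued fraction. With x_i = (sqrt(164) + m_i)/d_i and (m_0, d_0) = (0, 1): a_0 = floor(sqrt(164)) = 12, since 12^2 = 144 <= 164 < 169 = 13^2.
Iterate m_{i+1} = d_i*a_i - m_i, d_{i+1} = (164 - m_{i+1}^2)/d_i, a_{i+1} = floor((a_0 + m_{i+1})/d_{i+1}):
  m_1 = 1*12 - 0 = 12, d_1 = (164 - 12^2)/1 = 20/1 = 20, a_1 = floor((12 + 12)/20) = 1.
  m_2 = 20*1 - 12 = 8, d_2 = (164 - 8^2)/20 = 100/20 = 5, a_2 = floor((12 + 8)/5) = 4.
  m_3 = 5*4 - 8 = 12, d_3 = (164 - 12^2)/5 = 20/5 = 4, a_3 = floor((12 + 12)/4) = 6.
  m_4 = 4*6 - 12 = 12, d_4 = (164 - 12^2)/4 = 20/4 = 5, a_4 = floor((12 + 12)/5) = 4.
  m_5 = 5*4 - 12 = 8, d_5 = (164 - 8^2)/5 = 100/5 = 20, a_5 = floor((12 + 8)/20) = 1.
  m_6 = 20*1 - 8 = 12, d_6 = (164 - 12^2)/20 = 20/20 = 1, a_6 = floor((12 + 12)/1) = 24.
  m_7 = 1*24 - 12 = 12, d_7 = (164 - 12^2)/1 = 20/1 = 20: (m_7, d_7) = (m_1, d_1) = (12, 20), so from here the quotients repeat a_1, ..., a_6; the period length is 6.
So sqrt(164) = [12; (1, 4, 6, 4, 1, 24)] with period length k = 6.
k is even, so the fundamental solution of x^2 - 164y^2 = 1 is (p_{k-1}, q_{k-1}) = (p_5, q_5); compute convergents through index 5.
Convergents (p_i = a_i*p_{i-1} + p_{i-2}, q_i = a_i*q_{i-1} + q_{i-2} with p_{-2}=0, p_{-1}=1, q_{-2}=1, q_{-1}=0):
  i=0: a_0=12, p_0 = 12*1 + 0 = 12, q_0 = 12*0 + 1 = 1.
  i=1: a_1=1, p_1 = 1*12 + 1 = 13, q_1 = 1*1 + 0 = 1.
  i=2: a_2=4, p_2 = 4*13 + 12 = 64, q_2 = 4*1 + 1 = 5.
  i=3: a_3=6, p_3 = 6*64 + 13 = 397, q_3 = 6*5 + 1 = 31.
  i=4: a_4=4, p_4 = 4*397 + 64 = 1652, q_4 = 4*31 + 5 = 129.
  i=5: a_5=1, p_5 = 1*1652 + 397 = 2049, q_5 = 1*129 + 31 = 160.
Check: 2049^2 - 164*160^2 = 4198401 - 4198400 = 1, so (x, y) = (2049, 160) solves the equation, and by the theorem it is the least positive solution.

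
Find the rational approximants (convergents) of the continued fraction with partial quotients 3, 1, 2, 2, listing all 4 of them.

3/1, 4/1, 11/3, 26/7

Using the convergent recurrence p_i = a_i*p_{i-1} + p_{i-2}, q_i = a_i*q_{i-1} + q_{i-2} with p_{-2}=0, p_{-1}=1, q_{-2}=1, q_{-1}=0:
  i=0: a_0=3, p_0 = 3*1 + 0 = 3, q_0 = 3*0 + 1 = 1.
  i=1: a_1=1, p_1 = 1*3 + 1 = 4, q_1 = 1*1 + 0 = 1.
  i=2: a_2=2, p_2 = 2*4 + 3 = 11, q_2 = 2*1 + 1 = 3.
  i=3: a_3=2, p_3 = 2*11 + 4 = 26, q_3 = 2*3 + 1 = 7.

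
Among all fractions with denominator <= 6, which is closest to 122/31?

4/1

Expand x = 122/31 as a continued fraction with the Euclidean algorithm:
  122 = 3*31 + 29, so a_0 = 3.
  31 = 1*29 + 2, so a_1 = 1.
  29 = 14*2 + 1, so a_2 = 14.
  2 = 2*1 + 0, so a_3 = 2.
so x = [3; 1, 14, 2].
Convergents (p_i = a_i*p_{i-1} + p_{i-2}, q_i = a_i*q_{i-1} + q_{i-2} with p_{-2}=0, p_{-1}=1, q_{-2}=1, q_{-1}=0), until the denominator exceeds 6:
  i=0: a_0=3, p_0 = 3*1 + 0 = 3, q_0 = 3*0 + 1 = 1.
  i=1: a_1=1, p_1 = 1*3 + 1 = 4, q_1 = 1*1 + 0 = 1.
  i=2: a_2=14, p_2 = 14*4 + 3 = 59, q_2 = 14*1 + 1 = 15.
q_2 = 15 > 6, so the last convergent with denominator <= 6 is p_1/q_1 = 4/1.
The closest fraction with denominator <= 6 is either p_1/q_1 or the intermediate fraction (k*p_1 + p_0)/(k*q_1 + q_0) with the largest k >= 1 whose denominator stays <= 6; these approach x as k grows, and every other convergent or intermediate fraction in range is farther away.
Largest k: floor((6 - q_0)/q_1) = floor((6 - 1)/1) = 5.
That gives (5*4 + 3)/(5*1 + 1) = 23/6.
Compare the errors: |x - 4/1| = |122*1 - 4*31|/(31*1) = 2/31, and |x - 23/6| = |122*6 - 23*31|/(31*6) = 19/186.
Cross-multiplying, 2*186 = 372 < 589 = 19*31, so 2/31 is smaller: the convergent 4/1 is closer to x than 23/6.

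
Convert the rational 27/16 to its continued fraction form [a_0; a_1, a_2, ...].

Run the Euclidean algorithm on 27 and 16; the successive quotients are the partial quotients a_0, a_1, ... (each step inverts the fractional part left over by the previous one):
  27 = 1*16 + 11, so a_0 = 1.
  16 = 1*11 + 5, so a_1 = 1.
  11 = 2*5 + 1, so a_2 = 2.
  5 = 5*1 + 0, so a_3 = 5.
The remainder reaches 0 after 4 divisions, so the expansion has 4 partial quotients, read off in order.

[1; 1, 2, 5]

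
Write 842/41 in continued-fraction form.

[20; 1, 1, 6, 3]

Run the Euclidean algorithm on 842 and 41; the successive quotients are the partial quotients a_0, a_1, ... (each step inverts the fractional part left over by the previous one):
  842 = 20*41 + 22, so a_0 = 20.
  41 = 1*22 + 19, so a_1 = 1.
  22 = 1*19 + 3, so a_2 = 1.
  19 = 6*3 + 1, so a_3 = 6.
  3 = 3*1 + 0, so a_4 = 3.
The remainder reaches 0 after 5 divisions, so the expansion has 5 partial quotients, read off in order.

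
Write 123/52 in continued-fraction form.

Run the Euclidean algorithm on 123 and 52; the successive quotients are the partial quotients a_0, a_1, ... (each step inverts the fractional part left over by the previous one):
  123 = 2*52 + 19, so a_0 = 2.
  52 = 2*19 + 14, so a_1 = 2.
  19 = 1*14 + 5, so a_2 = 1.
  14 = 2*5 + 4, so a_3 = 2.
  5 = 1*4 + 1, so a_4 = 1.
  4 = 4*1 + 0, so a_5 = 4.
The remainder reaches 0 after 6 divisions, so the expansion has 6 partial quotients, read off in order.

[2; 2, 1, 2, 1, 4]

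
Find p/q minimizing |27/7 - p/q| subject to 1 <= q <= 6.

23/6

Expand x = 27/7 as a continued fraction with the Euclidean algorithm:
  27 = 3*7 + 6, so a_0 = 3.
  7 = 1*6 + 1, so a_1 = 1.
  6 = 6*1 + 0, so a_2 = 6.
so x = [3; 1, 6].
Convergents (p_i = a_i*p_{i-1} + p_{i-2}, q_i = a_i*q_{i-1} + q_{i-2} with p_{-2}=0, p_{-1}=1, q_{-2}=1, q_{-1}=0), until the denominator exceeds 6:
  i=0: a_0=3, p_0 = 3*1 + 0 = 3, q_0 = 3*0 + 1 = 1.
  i=1: a_1=1, p_1 = 1*3 + 1 = 4, q_1 = 1*1 + 0 = 1.
  i=2: a_2=6, p_2 = 6*4 + 3 = 27, q_2 = 6*1 + 1 = 7.
q_2 = 7 > 6, so the last convergent with denominator <= 6 is p_1/q_1 = 4/1.
The closest fraction with denominator <= 6 is either p_1/q_1 or the intermediate fraction (k*p_1 + p_0)/(k*q_1 + q_0) with the largest k >= 1 whose denominator stays <= 6; these approach x as k grows, and every other convergent or intermediate fraction in range is farther away.
Largest k: floor((6 - q_0)/q_1) = floor((6 - 1)/1) = 5.
That gives (5*4 + 3)/(5*1 + 1) = 23/6.
Compare the errors: |x - 4/1| = |27*1 - 4*7|/(7*1) = 1/7, and |x - 23/6| = |27*6 - 23*7|/(7*6) = 1/42.
Cross-multiplying, 1*7 = 7 < 42 = 1*42, so 1/42 is smaller: the intermediate fraction 23/6 is closer to x than 4/1.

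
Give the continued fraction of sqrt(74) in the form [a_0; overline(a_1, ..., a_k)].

[8; overline(1, 1, 1, 1, 16)]

Write x_i = (sqrt(74) + m_i)/d_i with (m_0, d_0) = (0, 1). a_0 = floor(sqrt(74)) = 8, since 8^2 = 64 <= 74 < 81 = 9^2.
Iterate m_{i+1} = d_i*a_i - m_i, d_{i+1} = (74 - m_{i+1}^2)/d_i, a_{i+1} = floor((a_0 + m_{i+1})/d_{i+1}):
  m_1 = 1*8 - 0 = 8, d_1 = (74 - 8^2)/1 = 10/1 = 10, a_1 = floor((8 + 8)/10) = 1.
  m_2 = 10*1 - 8 = 2, d_2 = (74 - 2^2)/10 = 70/10 = 7, a_2 = floor((8 + 2)/7) = 1.
  m_3 = 7*1 - 2 = 5, d_3 = (74 - 5^2)/7 = 49/7 = 7, a_3 = floor((8 + 5)/7) = 1.
  m_4 = 7*1 - 5 = 2, d_4 = (74 - 2^2)/7 = 70/7 = 10, a_4 = floor((8 + 2)/10) = 1.
  m_5 = 10*1 - 2 = 8, d_5 = (74 - 8^2)/10 = 10/10 = 1, a_5 = floor((8 + 8)/1) = 16.
  m_6 = 1*16 - 8 = 8, d_6 = (74 - 8^2)/1 = 10/1 = 10: (m_6, d_6) = (m_1, d_1) = (8, 10), so from here the quotients repeat a_1, ..., a_5; the period length is 5.
Hence the expansion of sqrt(74) is a_0 = 8 followed by the repeating block 1, 1, 1, 1, 16 (period 5).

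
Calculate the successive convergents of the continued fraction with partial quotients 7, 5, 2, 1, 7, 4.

7/1, 36/5, 79/11, 115/16, 884/123, 3651/508

Using the convergent recurrence p_i = a_i*p_{i-1} + p_{i-2}, q_i = a_i*q_{i-1} + q_{i-2} with p_{-2}=0, p_{-1}=1, q_{-2}=1, q_{-1}=0:
  i=0: a_0=7, p_0 = 7*1 + 0 = 7, q_0 = 7*0 + 1 = 1.
  i=1: a_1=5, p_1 = 5*7 + 1 = 36, q_1 = 5*1 + 0 = 5.
  i=2: a_2=2, p_2 = 2*36 + 7 = 79, q_2 = 2*5 + 1 = 11.
  i=3: a_3=1, p_3 = 1*79 + 36 = 115, q_3 = 1*11 + 5 = 16.
  i=4: a_4=7, p_4 = 7*115 + 79 = 884, q_4 = 7*16 + 11 = 123.
  i=5: a_5=4, p_5 = 4*884 + 115 = 3651, q_5 = 4*123 + 16 = 508.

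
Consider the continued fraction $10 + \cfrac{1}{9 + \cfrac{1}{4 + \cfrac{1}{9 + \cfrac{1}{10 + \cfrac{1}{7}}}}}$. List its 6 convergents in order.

Using the convergent recurrence p_i = a_i*p_{i-1} + p_{i-2}, q_i = a_i*q_{i-1} + q_{i-2} with p_{-2}=0, p_{-1}=1, q_{-2}=1, q_{-1}=0:
  i=0: a_0=10, p_0 = 10*1 + 0 = 10, q_0 = 10*0 + 1 = 1.
  i=1: a_1=9, p_1 = 9*10 + 1 = 91, q_1 = 9*1 + 0 = 9.
  i=2: a_2=4, p_2 = 4*91 + 10 = 374, q_2 = 4*9 + 1 = 37.
  i=3: a_3=9, p_3 = 9*374 + 91 = 3457, q_3 = 9*37 + 9 = 342.
  i=4: a_4=10, p_4 = 10*3457 + 374 = 34944, q_4 = 10*342 + 37 = 3457.
  i=5: a_5=7, p_5 = 7*34944 + 3457 = 248065, q_5 = 7*3457 + 342 = 24541.

10/1, 91/9, 374/37, 3457/342, 34944/3457, 248065/24541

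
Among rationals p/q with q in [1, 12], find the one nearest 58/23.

Expand x = 58/23 as a continued fraction with the Euclidean algorithm:
  58 = 2*23 + 12, so a_0 = 2.
  23 = 1*12 + 11, so a_1 = 1.
  12 = 1*11 + 1, so a_2 = 1.
  11 = 11*1 + 0, so a_3 = 11.
so x = [2; 1, 1, 11].
Convergents (p_i = a_i*p_{i-1} + p_{i-2}, q_i = a_i*q_{i-1} + q_{i-2} with p_{-2}=0, p_{-1}=1, q_{-2}=1, q_{-1}=0), until the denominator exceeds 12:
  i=0: a_0=2, p_0 = 2*1 + 0 = 2, q_0 = 2*0 + 1 = 1.
  i=1: a_1=1, p_1 = 1*2 + 1 = 3, q_1 = 1*1 + 0 = 1.
  i=2: a_2=1, p_2 = 1*3 + 2 = 5, q_2 = 1*1 + 1 = 2.
  i=3: a_3=11, p_3 = 11*5 + 3 = 58, q_3 = 11*2 + 1 = 23.
q_3 = 23 > 12, so the last convergent with denominator <= 12 is p_2/q_2 = 5/2.
The closest fraction with denominator <= 12 is either p_2/q_2 or the intermediate fraction (k*p_2 + p_1)/(k*q_2 + q_1) with the largest k >= 1 whose denominator stays <= 12; these approach x as k grows, and every other convergent or intermediate fraction in range is farther away.
Largest k: floor((12 - q_1)/q_2) = floor((12 - 1)/2) = 5.
That gives (5*5 + 3)/(5*2 + 1) = 28/11.
Compare the errors: |x - 5/2| = |58*2 - 5*23|/(23*2) = 1/46, and |x - 28/11| = |58*11 - 28*23|/(23*11) = 6/253.
Cross-multiplying, 1*253 = 253 < 276 = 6*46, so 1/46 is smaller: the convergent 5/2 is closer to x than 28/11.

5/2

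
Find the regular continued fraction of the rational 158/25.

Run the Euclidean algorithm on 158 and 25; the successive quotients are the partial quotients a_0, a_1, ... (each step inverts the fractional part left over by the previous one):
  158 = 6*25 + 8, so a_0 = 6.
  25 = 3*8 + 1, so a_1 = 3.
  8 = 8*1 + 0, so a_2 = 8.
The remainder reaches 0 after 3 divisions, so the expansion has 3 partial quotients, read off in order.

[6; 3, 8]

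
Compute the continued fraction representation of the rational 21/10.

Run the Euclidean algorithm on 21 and 10; the successive quotients are the partial quotients a_0, a_1, ... (each step inverts the fractional part left over by the previous one):
  21 = 2*10 + 1, so a_0 = 2.
  10 = 10*1 + 0, so a_1 = 10.
The remainder reaches 0 after 2 divisions, so the expansion has 2 partial quotients, read off in order.

[2; 10]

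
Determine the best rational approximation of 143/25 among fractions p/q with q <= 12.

40/7

Expand x = 143/25 as a continued fraction with the Euclidean algorithm:
  143 = 5*25 + 18, so a_0 = 5.
  25 = 1*18 + 7, so a_1 = 1.
  18 = 2*7 + 4, so a_2 = 2.
  7 = 1*4 + 3, so a_3 = 1.
  4 = 1*3 + 1, so a_4 = 1.
  3 = 3*1 + 0, so a_5 = 3.
so x = [5; 1, 2, 1, 1, 3].
Convergents (p_i = a_i*p_{i-1} + p_{i-2}, q_i = a_i*q_{i-1} + q_{i-2} with p_{-2}=0, p_{-1}=1, q_{-2}=1, q_{-1}=0), until the denominator exceeds 12:
  i=0: a_0=5, p_0 = 5*1 + 0 = 5, q_0 = 5*0 + 1 = 1.
  i=1: a_1=1, p_1 = 1*5 + 1 = 6, q_1 = 1*1 + 0 = 1.
  i=2: a_2=2, p_2 = 2*6 + 5 = 17, q_2 = 2*1 + 1 = 3.
  i=3: a_3=1, p_3 = 1*17 + 6 = 23, q_3 = 1*3 + 1 = 4.
  i=4: a_4=1, p_4 = 1*23 + 17 = 40, q_4 = 1*4 + 3 = 7.
  i=5: a_5=3, p_5 = 3*40 + 23 = 143, q_5 = 3*7 + 4 = 25.
q_5 = 25 > 12, so the last convergent with denominator <= 12 is p_4/q_4 = 40/7.
The closest fraction with denominator <= 12 is either p_4/q_4 or the intermediate fraction (k*p_4 + p_3)/(k*q_4 + q_3) with the largest k >= 1 whose denominator stays <= 12; these approach x as k grows, and every other convergent or intermediate fraction in range is farther away.
Largest k: floor((12 - q_3)/q_4) = floor((12 - 4)/7) = 1.
That gives (1*40 + 23)/(1*7 + 4) = 63/11.
Compare the errors: |x - 40/7| = |143*7 - 40*25|/(25*7) = 1/175, and |x - 63/11| = |143*11 - 63*25|/(25*11) = 2/275.
Cross-multiplying, 1*275 = 275 < 350 = 2*175, so 1/175 is smaller: the convergent 40/7 is closer to x than 63/11.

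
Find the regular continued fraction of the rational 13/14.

Run the Euclidean algorithm on 13 and 14; the successive quotients are the partial quotients a_0, a_1, ... (each step inverts the fractional part left over by the previous one):
  13 = 0*14 + 13, so a_0 = 0.
  14 = 1*13 + 1, so a_1 = 1.
  13 = 13*1 + 0, so a_2 = 13.
The remainder reaches 0 after 3 divisions, so the expansion has 3 partial quotients, read off in order.

[0; 1, 13]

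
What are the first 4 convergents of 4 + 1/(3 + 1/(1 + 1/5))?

4/1, 13/3, 17/4, 98/23

Using the convergent recurrence p_i = a_i*p_{i-1} + p_{i-2}, q_i = a_i*q_{i-1} + q_{i-2} with p_{-2}=0, p_{-1}=1, q_{-2}=1, q_{-1}=0:
  i=0: a_0=4, p_0 = 4*1 + 0 = 4, q_0 = 4*0 + 1 = 1.
  i=1: a_1=3, p_1 = 3*4 + 1 = 13, q_1 = 3*1 + 0 = 3.
  i=2: a_2=1, p_2 = 1*13 + 4 = 17, q_2 = 1*3 + 1 = 4.
  i=3: a_3=5, p_3 = 5*17 + 13 = 98, q_3 = 5*4 + 3 = 23.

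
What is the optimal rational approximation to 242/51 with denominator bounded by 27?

128/27

Expand x = 242/51 as a continued fraction with the Euclidean algorithm:
  242 = 4*51 + 38, so a_0 = 4.
  51 = 1*38 + 13, so a_1 = 1.
  38 = 2*13 + 12, so a_2 = 2.
  13 = 1*12 + 1, so a_3 = 1.
  12 = 12*1 + 0, so a_4 = 12.
so x = [4; 1, 2, 1, 12].
Convergents (p_i = a_i*p_{i-1} + p_{i-2}, q_i = a_i*q_{i-1} + q_{i-2} with p_{-2}=0, p_{-1}=1, q_{-2}=1, q_{-1}=0), until the denominator exceeds 27:
  i=0: a_0=4, p_0 = 4*1 + 0 = 4, q_0 = 4*0 + 1 = 1.
  i=1: a_1=1, p_1 = 1*4 + 1 = 5, q_1 = 1*1 + 0 = 1.
  i=2: a_2=2, p_2 = 2*5 + 4 = 14, q_2 = 2*1 + 1 = 3.
  i=3: a_3=1, p_3 = 1*14 + 5 = 19, q_3 = 1*3 + 1 = 4.
  i=4: a_4=12, p_4 = 12*19 + 14 = 242, q_4 = 12*4 + 3 = 51.
q_4 = 51 > 27, so the last convergent with denominator <= 27 is p_3/q_3 = 19/4.
The closest fraction with denominator <= 27 is either p_3/q_3 or the intermediate fraction (k*p_3 + p_2)/(k*q_3 + q_2) with the largest k >= 1 whose denominator stays <= 27; these approach x as k grows, and every other convergent or intermediate fraction in range is farther away.
Largest k: floor((27 - q_2)/q_3) = floor((27 - 3)/4) = 6.
That gives (6*19 + 14)/(6*4 + 3) = 128/27.
Compare the errors: |x - 19/4| = |242*4 - 19*51|/(51*4) = 1/204, and |x - 128/27| = |242*27 - 128*51|/(51*27) = 6/1377.
Cross-multiplying, 6*204 = 1224 < 1377 = 1*1377, so 6/1377 is smaller: the intermediate fraction 128/27 is closer to x than 19/4.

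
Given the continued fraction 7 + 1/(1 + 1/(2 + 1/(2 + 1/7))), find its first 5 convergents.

Using the convergent recurrence p_i = a_i*p_{i-1} + p_{i-2}, q_i = a_i*q_{i-1} + q_{i-2} with p_{-2}=0, p_{-1}=1, q_{-2}=1, q_{-1}=0:
  i=0: a_0=7, p_0 = 7*1 + 0 = 7, q_0 = 7*0 + 1 = 1.
  i=1: a_1=1, p_1 = 1*7 + 1 = 8, q_1 = 1*1 + 0 = 1.
  i=2: a_2=2, p_2 = 2*8 + 7 = 23, q_2 = 2*1 + 1 = 3.
  i=3: a_3=2, p_3 = 2*23 + 8 = 54, q_3 = 2*3 + 1 = 7.
  i=4: a_4=7, p_4 = 7*54 + 23 = 401, q_4 = 7*7 + 3 = 52.

7/1, 8/1, 23/3, 54/7, 401/52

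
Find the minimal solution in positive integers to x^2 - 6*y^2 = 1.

(x, y) = (5, 2)

First expand sqrt(6) as a continued fraction. With x_i = (sqrt(6) + m_i)/d_i and (m_0, d_0) = (0, 1): a_0 = floor(sqrt(6)) = 2, since 2^2 = 4 <= 6 < 9 = 3^2.
Iterate m_{i+1} = d_i*a_i - m_i, d_{i+1} = (6 - m_{i+1}^2)/d_i, a_{i+1} = floor((a_0 + m_{i+1})/d_{i+1}):
  m_1 = 1*2 - 0 = 2, d_1 = (6 - 2^2)/1 = 2/1 = 2, a_1 = floor((2 + 2)/2) = 2.
  m_2 = 2*2 - 2 = 2, d_2 = (6 - 2^2)/2 = 2/2 = 1, a_2 = floor((2 + 2)/1) = 4.
  m_3 = 1*4 - 2 = 2, d_3 = (6 - 2^2)/1 = 2/1 = 2: (m_3, d_3) = (m_1, d_1) = (2, 2), so from here the quotients repeat a_1, a_2; the period length is 2.
So sqrt(6) = [2; (2, 4)] with period length k = 2.
k is even, so the fundamental solution of x^2 - 6y^2 = 1 is (p_{k-1}, q_{k-1}) = (p_1, q_1); compute convergents through index 1.
Convergents (p_i = a_i*p_{i-1} + p_{i-2}, q_i = a_i*q_{i-1} + q_{i-2} with p_{-2}=0, p_{-1}=1, q_{-2}=1, q_{-1}=0):
  i=0: a_0=2, p_0 = 2*1 + 0 = 2, q_0 = 2*0 + 1 = 1.
  i=1: a_1=2, p_1 = 2*2 + 1 = 5, q_1 = 2*1 + 0 = 2.
Check: 5^2 - 6*2^2 = 25 - 24 = 1, so (x, y) = (5, 2) solves the equation, and by the theorem it is the least positive solution.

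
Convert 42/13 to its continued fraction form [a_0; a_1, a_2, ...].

[3; 4, 3]

Run the Euclidean algorithm on 42 and 13; the successive quotients are the partial quotients a_0, a_1, ... (each step inverts the fractional part left over by the previous one):
  42 = 3*13 + 3, so a_0 = 3.
  13 = 4*3 + 1, so a_1 = 4.
  3 = 3*1 + 0, so a_2 = 3.
The remainder reaches 0 after 3 divisions, so the expansion has 3 partial quotients, read off in order.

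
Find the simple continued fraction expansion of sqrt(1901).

Write x_i = (sqrt(1901) + m_i)/d_i with (m_0, d_0) = (0, 1). a_0 = floor(sqrt(1901)) = 43, since 43^2 = 1849 <= 1901 < 1936 = 44^2.
Iterate m_{i+1} = d_i*a_i - m_i, d_{i+1} = (1901 - m_{i+1}^2)/d_i, a_{i+1} = floor((a_0 + m_{i+1})/d_{i+1}):
  m_1 = 1*43 - 0 = 43, d_1 = (1901 - 43^2)/1 = 52/1 = 52, a_1 = floor((43 + 43)/52) = 1.
  m_2 = 52*1 - 43 = 9, d_2 = (1901 - 9^2)/52 = 1820/52 = 35, a_2 = floor((43 + 9)/35) = 1.
  m_3 = 35*1 - 9 = 26, d_3 = (1901 - 26^2)/35 = 1225/35 = 35, a_3 = floor((43 + 26)/35) = 1.
  m_4 = 35*1 - 26 = 9, d_4 = (1901 - 9^2)/35 = 1820/35 = 52, a_4 = floor((43 + 9)/52) = 1.
  m_5 = 52*1 - 9 = 43, d_5 = (1901 - 43^2)/52 = 52/52 = 1, a_5 = floor((43 + 43)/1) = 86.
  m_6 = 1*86 - 43 = 43, d_6 = (1901 - 43^2)/1 = 52/1 = 52: (m_6, d_6) = (m_1, d_1) = (43, 52), so from here the quotients repeat a_1, ..., a_5; the period length is 5.
Hence the expansion of sqrt(1901) is a_0 = 43 followed by the repeating block 1, 1, 1, 1, 86 (period 5).

[43; (1, 1, 1, 1, 86)]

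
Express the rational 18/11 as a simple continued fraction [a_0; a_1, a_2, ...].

Run the Euclidean algorithm on 18 and 11; the successive quotients are the partial quotients a_0, a_1, ... (each step inverts the fractional part left over by the previous one):
  18 = 1*11 + 7, so a_0 = 1.
  11 = 1*7 + 4, so a_1 = 1.
  7 = 1*4 + 3, so a_2 = 1.
  4 = 1*3 + 1, so a_3 = 1.
  3 = 3*1 + 0, so a_4 = 3.
The remainder reaches 0 after 5 divisions, so the expansion has 5 partial quotients, read off in order.

[1; 1, 1, 1, 3]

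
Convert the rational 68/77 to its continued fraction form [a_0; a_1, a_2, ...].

Run the Euclidean algorithm on 68 and 77; the successive quotients are the partial quotients a_0, a_1, ... (each step inverts the fractional part left over by the previous one):
  68 = 0*77 + 68, so a_0 = 0.
  77 = 1*68 + 9, so a_1 = 1.
  68 = 7*9 + 5, so a_2 = 7.
  9 = 1*5 + 4, so a_3 = 1.
  5 = 1*4 + 1, so a_4 = 1.
  4 = 4*1 + 0, so a_5 = 4.
The remainder reaches 0 after 6 divisions, so the expansion has 6 partial quotients, read off in order.

[0; 1, 7, 1, 1, 4]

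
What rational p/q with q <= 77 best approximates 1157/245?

Expand x = 1157/245 as a continued fraction with the Euclidean algorithm:
  1157 = 4*245 + 177, so a_0 = 4.
  245 = 1*177 + 68, so a_1 = 1.
  177 = 2*68 + 41, so a_2 = 2.
  68 = 1*41 + 27, so a_3 = 1.
  41 = 1*27 + 14, so a_4 = 1.
  27 = 1*14 + 13, so a_5 = 1.
  14 = 1*13 + 1, so a_6 = 1.
  13 = 13*1 + 0, so a_7 = 13.
so x = [4; 1, 2, 1, 1, 1, 1, 13].
Convergents (p_i = a_i*p_{i-1} + p_{i-2}, q_i = a_i*q_{i-1} + q_{i-2} with p_{-2}=0, p_{-1}=1, q_{-2}=1, q_{-1}=0), until the denominator exceeds 77:
  i=0: a_0=4, p_0 = 4*1 + 0 = 4, q_0 = 4*0 + 1 = 1.
  i=1: a_1=1, p_1 = 1*4 + 1 = 5, q_1 = 1*1 + 0 = 1.
  i=2: a_2=2, p_2 = 2*5 + 4 = 14, q_2 = 2*1 + 1 = 3.
  i=3: a_3=1, p_3 = 1*14 + 5 = 19, q_3 = 1*3 + 1 = 4.
  i=4: a_4=1, p_4 = 1*19 + 14 = 33, q_4 = 1*4 + 3 = 7.
  i=5: a_5=1, p_5 = 1*33 + 19 = 52, q_5 = 1*7 + 4 = 11.
  i=6: a_6=1, p_6 = 1*52 + 33 = 85, q_6 = 1*11 + 7 = 18.
  i=7: a_7=13, p_7 = 13*85 + 52 = 1157, q_7 = 13*18 + 11 = 245.
q_7 = 245 > 77, so the last convergent with denominator <= 77 is p_6/q_6 = 85/18.
The closest fraction with denominator <= 77 is either p_6/q_6 or the intermediate fraction (k*p_6 + p_5)/(k*q_6 + q_5) with the largest k >= 1 whose denominator stays <= 77; these approach x as k grows, and every other convergent or intermediate fraction in range is farther away.
Largest k: floor((77 - q_5)/q_6) = floor((77 - 11)/18) = 3.
That gives (3*85 + 52)/(3*18 + 11) = 307/65.
Compare the errors: |x - 85/18| = |1157*18 - 85*245|/(245*18) = 1/4410, and |x - 307/65| = |1157*65 - 307*245|/(245*65) = 10/15925.
Cross-multiplying, 1*15925 = 15925 < 44100 = 10*4410, so 1/4410 is smaller: the convergent 85/18 is closer to x than 307/65.

85/18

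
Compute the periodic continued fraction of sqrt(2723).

Write x_i = (sqrt(2723) + m_i)/d_i with (m_0, d_0) = (0, 1). a_0 = floor(sqrt(2723)) = 52, since 52^2 = 2704 <= 2723 < 2809 = 53^2.
Iterate m_{i+1} = d_i*a_i - m_i, d_{i+1} = (2723 - m_{i+1}^2)/d_i, a_{i+1} = floor((a_0 + m_{i+1})/d_{i+1}):
  m_1 = 1*52 - 0 = 52, d_1 = (2723 - 52^2)/1 = 19/1 = 19, a_1 = floor((52 + 52)/19) = 5.
  m_2 = 19*5 - 52 = 43, d_2 = (2723 - 43^2)/19 = 874/19 = 46, a_2 = floor((52 + 43)/46) = 2.
  m_3 = 46*2 - 43 = 49, d_3 = (2723 - 49^2)/46 = 322/46 = 7, a_3 = floor((52 + 49)/7) = 14.
  m_4 = 7*14 - 49 = 49, d_4 = (2723 - 49^2)/7 = 322/7 = 46, a_4 = floor((52 + 49)/46) = 2.
  m_5 = 46*2 - 49 = 43, d_5 = (2723 - 43^2)/46 = 874/46 = 19, a_5 = floor((52 + 43)/19) = 5.
  m_6 = 19*5 - 43 = 52, d_6 = (2723 - 52^2)/19 = 19/19 = 1, a_6 = floor((52 + 52)/1) = 104.
  m_7 = 1*104 - 52 = 52, d_7 = (2723 - 52^2)/1 = 19/1 = 19: (m_7, d_7) = (m_1, d_1) = (52, 19), so from here the quotients repeat a_1, ..., a_6; the period length is 6.
Hence the expansion of sqrt(2723) is a_0 = 52 followed by the repeating block 5, 2, 14, 2, 5, 104 (period 6).

[52; (5, 2, 14, 2, 5, 104)]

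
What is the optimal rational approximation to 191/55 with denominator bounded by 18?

59/17

Expand x = 191/55 as a continued fraction with the Euclidean algorithm:
  191 = 3*55 + 26, so a_0 = 3.
  55 = 2*26 + 3, so a_1 = 2.
  26 = 8*3 + 2, so a_2 = 8.
  3 = 1*2 + 1, so a_3 = 1.
  2 = 2*1 + 0, so a_4 = 2.
so x = [3; 2, 8, 1, 2].
Convergents (p_i = a_i*p_{i-1} + p_{i-2}, q_i = a_i*q_{i-1} + q_{i-2} with p_{-2}=0, p_{-1}=1, q_{-2}=1, q_{-1}=0), until the denominator exceeds 18:
  i=0: a_0=3, p_0 = 3*1 + 0 = 3, q_0 = 3*0 + 1 = 1.
  i=1: a_1=2, p_1 = 2*3 + 1 = 7, q_1 = 2*1 + 0 = 2.
  i=2: a_2=8, p_2 = 8*7 + 3 = 59, q_2 = 8*2 + 1 = 17.
  i=3: a_3=1, p_3 = 1*59 + 7 = 66, q_3 = 1*17 + 2 = 19.
q_3 = 19 > 18, so the last convergent with denominator <= 18 is p_2/q_2 = 59/17.
The closest fraction with denominator <= 18 is either p_2/q_2 or the intermediate fraction (k*p_2 + p_1)/(k*q_2 + q_1) with the largest k >= 1 whose denominator stays <= 18; these approach x as k grows, and every other convergent or intermediate fraction in range is farther away.
Largest k: floor((18 - q_1)/q_2) = floor((18 - 2)/17) = 0.
Since k = 0, no intermediate fraction beyond p_2/q_2 has denominator <= 18, so the convergent 59/17 is the closest (its error is |191*17 - 59*55|/(55*17) = 2/935).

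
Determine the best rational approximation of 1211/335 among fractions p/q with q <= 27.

Expand x = 1211/335 as a continued fraction with the Euclidean algorithm:
  1211 = 3*335 + 206, so a_0 = 3.
  335 = 1*206 + 129, so a_1 = 1.
  206 = 1*129 + 77, so a_2 = 1.
  129 = 1*77 + 52, so a_3 = 1.
  77 = 1*52 + 25, so a_4 = 1.
  52 = 2*25 + 2, so a_5 = 2.
  25 = 12*2 + 1, so a_6 = 12.
  2 = 2*1 + 0, so a_7 = 2.
so x = [3; 1, 1, 1, 1, 2, 12, 2].
Convergents (p_i = a_i*p_{i-1} + p_{i-2}, q_i = a_i*q_{i-1} + q_{i-2} with p_{-2}=0, p_{-1}=1, q_{-2}=1, q_{-1}=0), until the denominator exceeds 27:
  i=0: a_0=3, p_0 = 3*1 + 0 = 3, q_0 = 3*0 + 1 = 1.
  i=1: a_1=1, p_1 = 1*3 + 1 = 4, q_1 = 1*1 + 0 = 1.
  i=2: a_2=1, p_2 = 1*4 + 3 = 7, q_2 = 1*1 + 1 = 2.
  i=3: a_3=1, p_3 = 1*7 + 4 = 11, q_3 = 1*2 + 1 = 3.
  i=4: a_4=1, p_4 = 1*11 + 7 = 18, q_4 = 1*3 + 2 = 5.
  i=5: a_5=2, p_5 = 2*18 + 11 = 47, q_5 = 2*5 + 3 = 13.
  i=6: a_6=12, p_6 = 12*47 + 18 = 582, q_6 = 12*13 + 5 = 161.
q_6 = 161 > 27, so the last convergent with denominator <= 27 is p_5/q_5 = 47/13.
The closest fraction with denominator <= 27 is either p_5/q_5 or the intermediate fraction (k*p_5 + p_4)/(k*q_5 + q_4) with the largest k >= 1 whose denominator stays <= 27; these approach x as k grows, and every other convergent or intermediate fraction in range is farther away.
Largest k: floor((27 - q_4)/q_5) = floor((27 - 5)/13) = 1.
That gives (1*47 + 18)/(1*13 + 5) = 65/18.
Compare the errors: |x - 47/13| = |1211*13 - 47*335|/(335*13) = 2/4355, and |x - 65/18| = |1211*18 - 65*335|/(335*18) = 23/6030.
Cross-multiplying, 2*6030 = 12060 < 100165 = 23*4355, so 2/4355 is smaller: the convergent 47/13 is closer to x than 65/18.

47/13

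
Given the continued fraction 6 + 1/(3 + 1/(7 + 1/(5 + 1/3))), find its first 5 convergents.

Using the convergent recurrence p_i = a_i*p_{i-1} + p_{i-2}, q_i = a_i*q_{i-1} + q_{i-2} with p_{-2}=0, p_{-1}=1, q_{-2}=1, q_{-1}=0:
  i=0: a_0=6, p_0 = 6*1 + 0 = 6, q_0 = 6*0 + 1 = 1.
  i=1: a_1=3, p_1 = 3*6 + 1 = 19, q_1 = 3*1 + 0 = 3.
  i=2: a_2=7, p_2 = 7*19 + 6 = 139, q_2 = 7*3 + 1 = 22.
  i=3: a_3=5, p_3 = 5*139 + 19 = 714, q_3 = 5*22 + 3 = 113.
  i=4: a_4=3, p_4 = 3*714 + 139 = 2281, q_4 = 3*113 + 22 = 361.

6/1, 19/3, 139/22, 714/113, 2281/361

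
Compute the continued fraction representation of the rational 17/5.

[3; 2, 2]

Run the Euclidean algorithm on 17 and 5; the successive quotients are the partial quotients a_0, a_1, ... (each step inverts the fractional part left over by the previous one):
  17 = 3*5 + 2, so a_0 = 3.
  5 = 2*2 + 1, so a_1 = 2.
  2 = 2*1 + 0, so a_2 = 2.
The remainder reaches 0 after 3 divisions, so the expansion has 3 partial quotients, read off in order.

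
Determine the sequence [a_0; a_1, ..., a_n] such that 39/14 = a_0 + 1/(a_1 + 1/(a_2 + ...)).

[2; 1, 3, 1, 2]

Run the Euclidean algorithm on 39 and 14; the successive quotients are the partial quotients a_0, a_1, ... (each step inverts the fractional part left over by the previous one):
  39 = 2*14 + 11, so a_0 = 2.
  14 = 1*11 + 3, so a_1 = 1.
  11 = 3*3 + 2, so a_2 = 3.
  3 = 1*2 + 1, so a_3 = 1.
  2 = 2*1 + 0, so a_4 = 2.
The remainder reaches 0 after 5 divisions, so the expansion has 5 partial quotients, read off in order.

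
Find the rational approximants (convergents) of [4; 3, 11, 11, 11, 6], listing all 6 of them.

Using the convergent recurrence p_i = a_i*p_{i-1} + p_{i-2}, q_i = a_i*q_{i-1} + q_{i-2} with p_{-2}=0, p_{-1}=1, q_{-2}=1, q_{-1}=0:
  i=0: a_0=4, p_0 = 4*1 + 0 = 4, q_0 = 4*0 + 1 = 1.
  i=1: a_1=3, p_1 = 3*4 + 1 = 13, q_1 = 3*1 + 0 = 3.
  i=2: a_2=11, p_2 = 11*13 + 4 = 147, q_2 = 11*3 + 1 = 34.
  i=3: a_3=11, p_3 = 11*147 + 13 = 1630, q_3 = 11*34 + 3 = 377.
  i=4: a_4=11, p_4 = 11*1630 + 147 = 18077, q_4 = 11*377 + 34 = 4181.
  i=5: a_5=6, p_5 = 6*18077 + 1630 = 110092, q_5 = 6*4181 + 377 = 25463.

4/1, 13/3, 147/34, 1630/377, 18077/4181, 110092/25463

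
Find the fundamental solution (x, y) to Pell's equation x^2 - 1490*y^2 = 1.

First expand sqrt(1490) as a continued fraction. With x_i = (sqrt(1490) + m_i)/d_i and (m_0, d_0) = (0, 1): a_0 = floor(sqrt(1490)) = 38, since 38^2 = 1444 <= 1490 < 1521 = 39^2.
Iterate m_{i+1} = d_i*a_i - m_i, d_{i+1} = (1490 - m_{i+1}^2)/d_i, a_{i+1} = floor((a_0 + m_{i+1})/d_{i+1}):
  m_1 = 1*38 - 0 = 38, d_1 = (1490 - 38^2)/1 = 46/1 = 46, a_1 = floor((38 + 38)/46) = 1.
  m_2 = 46*1 - 38 = 8, d_2 = (1490 - 8^2)/46 = 1426/46 = 31, a_2 = floor((38 + 8)/31) = 1.
  m_3 = 31*1 - 8 = 23, d_3 = (1490 - 23^2)/31 = 961/31 = 31, a_3 = floor((38 + 23)/31) = 1.
  m_4 = 31*1 - 23 = 8, d_4 = (1490 - 8^2)/31 = 1426/31 = 46, a_4 = floor((38 + 8)/46) = 1.
  m_5 = 46*1 - 8 = 38, d_5 = (1490 - 38^2)/46 = 46/46 = 1, a_5 = floor((38 + 38)/1) = 76.
  m_6 = 1*76 - 38 = 38, d_6 = (1490 - 38^2)/1 = 46/1 = 46: (m_6, d_6) = (m_1, d_1) = (38, 46), so from here the quotients repeat a_1, ..., a_5; the period length is 5.
So sqrt(1490) = [38; (1, 1, 1, 1, 76)] with period length k = 5.
k is odd, so (p_{k-1}, q_{k-1}) only solves x^2 - 1490y^2 = -1 and the fundamental solution of x^2 - 1490y^2 = 1 is (p_{2k-1}, q_{2k-1}) = (p_9, q_9); compute convergents through index 9, running through the period twice.
Convergents (p_i = a_i*p_{i-1} + p_{i-2}, q_i = a_i*q_{i-1} + q_{i-2} with p_{-2}=0, p_{-1}=1, q_{-2}=1, q_{-1}=0):
  i=0: a_0=38, p_0 = 38*1 + 0 = 38, q_0 = 38*0 + 1 = 1.
  i=1: a_1=1, p_1 = 1*38 + 1 = 39, q_1 = 1*1 + 0 = 1.
  i=2: a_2=1, p_2 = 1*39 + 38 = 77, q_2 = 1*1 + 1 = 2.
  i=3: a_3=1, p_3 = 1*77 + 39 = 116, q_3 = 1*2 + 1 = 3.
  i=4: a_4=1, p_4 = 1*116 + 77 = 193, q_4 = 1*3 + 2 = 5.
  i=5: a_5=76, p_5 = 76*193 + 116 = 14784, q_5 = 76*5 + 3 = 383.
  i=6: a_6=1, p_6 = 1*14784 + 193 = 14977, q_6 = 1*383 + 5 = 388.
  i=7: a_7=1, p_7 = 1*14977 + 14784 = 29761, q_7 = 1*388 + 383 = 771.
  i=8: a_8=1, p_8 = 1*29761 + 14977 = 44738, q_8 = 1*771 + 388 = 1159.
  i=9: a_9=1, p_9 = 1*44738 + 29761 = 74499, q_9 = 1*1159 + 771 = 1930.
Indeed p_4^2 - 1490*q_4^2 = 37249 - 37250 = -1, not +1.
Check: 74499^2 - 1490*1930^2 = 5550101001 - 5550101000 = 1, so (x, y) = (74499, 1930) solves the equation, and by the theorem it is the least positive solution.

(x, y) = (74499, 1930)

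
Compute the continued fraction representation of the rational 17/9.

Run the Euclidean algorithm on 17 and 9; the successive quotients are the partial quotients a_0, a_1, ... (each step inverts the fractional part left over by the previous one):
  17 = 1*9 + 8, so a_0 = 1.
  9 = 1*8 + 1, so a_1 = 1.
  8 = 8*1 + 0, so a_2 = 8.
The remainder reaches 0 after 3 divisions, so the expansion has 3 partial quotients, read off in order.

[1; 1, 8]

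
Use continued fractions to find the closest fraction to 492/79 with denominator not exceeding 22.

137/22

Expand x = 492/79 as a continued fraction with the Euclidean algorithm:
  492 = 6*79 + 18, so a_0 = 6.
  79 = 4*18 + 7, so a_1 = 4.
  18 = 2*7 + 4, so a_2 = 2.
  7 = 1*4 + 3, so a_3 = 1.
  4 = 1*3 + 1, so a_4 = 1.
  3 = 3*1 + 0, so a_5 = 3.
so x = [6; 4, 2, 1, 1, 3].
Convergents (p_i = a_i*p_{i-1} + p_{i-2}, q_i = a_i*q_{i-1} + q_{i-2} with p_{-2}=0, p_{-1}=1, q_{-2}=1, q_{-1}=0), until the denominator exceeds 22:
  i=0: a_0=6, p_0 = 6*1 + 0 = 6, q_0 = 6*0 + 1 = 1.
  i=1: a_1=4, p_1 = 4*6 + 1 = 25, q_1 = 4*1 + 0 = 4.
  i=2: a_2=2, p_2 = 2*25 + 6 = 56, q_2 = 2*4 + 1 = 9.
  i=3: a_3=1, p_3 = 1*56 + 25 = 81, q_3 = 1*9 + 4 = 13.
  i=4: a_4=1, p_4 = 1*81 + 56 = 137, q_4 = 1*13 + 9 = 22.
  i=5: a_5=3, p_5 = 3*137 + 81 = 492, q_5 = 3*22 + 13 = 79.
q_5 = 79 > 22, so the last convergent with denominator <= 22 is p_4/q_4 = 137/22.
The closest fraction with denominator <= 22 is either p_4/q_4 or the intermediate fraction (k*p_4 + p_3)/(k*q_4 + q_3) with the largest k >= 1 whose denominator stays <= 22; these approach x as k grows, and every other convergent or intermediate fraction in range is farther away.
Largest k: floor((22 - q_3)/q_4) = floor((22 - 13)/22) = 0.
Since k = 0, no intermediate fraction beyond p_4/q_4 has denominator <= 22, so the convergent 137/22 is the closest (its error is |492*22 - 137*79|/(79*22) = 1/1738).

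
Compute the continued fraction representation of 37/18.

[2; 18]

Run the Euclidean algorithm on 37 and 18; the successive quotients are the partial quotients a_0, a_1, ... (each step inverts the fractional part left over by the previous one):
  37 = 2*18 + 1, so a_0 = 2.
  18 = 18*1 + 0, so a_1 = 18.
The remainder reaches 0 after 2 divisions, so the expansion has 2 partial quotients, read off in order.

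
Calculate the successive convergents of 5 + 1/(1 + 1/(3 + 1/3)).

5/1, 6/1, 23/4, 75/13

Using the convergent recurrence p_i = a_i*p_{i-1} + p_{i-2}, q_i = a_i*q_{i-1} + q_{i-2} with p_{-2}=0, p_{-1}=1, q_{-2}=1, q_{-1}=0:
  i=0: a_0=5, p_0 = 5*1 + 0 = 5, q_0 = 5*0 + 1 = 1.
  i=1: a_1=1, p_1 = 1*5 + 1 = 6, q_1 = 1*1 + 0 = 1.
  i=2: a_2=3, p_2 = 3*6 + 5 = 23, q_2 = 3*1 + 1 = 4.
  i=3: a_3=3, p_3 = 3*23 + 6 = 75, q_3 = 3*4 + 1 = 13.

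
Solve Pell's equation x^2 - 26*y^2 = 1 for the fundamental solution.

(x, y) = (51, 10)

First expand sqrt(26) as a continued fraction. With x_i = (sqrt(26) + m_i)/d_i and (m_0, d_0) = (0, 1): a_0 = floor(sqrt(26)) = 5, since 5^2 = 25 <= 26 < 36 = 6^2.
Iterate m_{i+1} = d_i*a_i - m_i, d_{i+1} = (26 - m_{i+1}^2)/d_i, a_{i+1} = floor((a_0 + m_{i+1})/d_{i+1}):
  m_1 = 1*5 - 0 = 5, d_1 = (26 - 5^2)/1 = 1/1 = 1, a_1 = floor((5 + 5)/1) = 10.
  m_2 = 1*10 - 5 = 5, d_2 = (26 - 5^2)/1 = 1/1 = 1: (m_2, d_2) = (m_1, d_1) = (5, 1), so from here the quotient a_1 repeats; the period length is 1.
So sqrt(26) = [5; (10)] with period length k = 1.
k is odd, so (p_{k-1}, q_{k-1}) only solves x^2 - 26y^2 = -1 and the fundamental solution of x^2 - 26y^2 = 1 is (p_{2k-1}, q_{2k-1}) = (p_1, q_1); compute convergents through index 1, running through the period twice.
Convergents (p_i = a_i*p_{i-1} + p_{i-2}, q_i = a_i*q_{i-1} + q_{i-2} with p_{-2}=0, p_{-1}=1, q_{-2}=1, q_{-1}=0):
  i=0: a_0=5, p_0 = 5*1 + 0 = 5, q_0 = 5*0 + 1 = 1.
  i=1: a_1=10, p_1 = 10*5 + 1 = 51, q_1 = 10*1 + 0 = 10.
Indeed p_0^2 - 26*q_0^2 = 25 - 26 = -1, not +1.
Check: 51^2 - 26*10^2 = 2601 - 2600 = 1, so (x, y) = (51, 10) solves the equation, and by the theorem it is the least positive solution.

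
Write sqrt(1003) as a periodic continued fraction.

Write x_i = (sqrt(1003) + m_i)/d_i with (m_0, d_0) = (0, 1). a_0 = floor(sqrt(1003)) = 31, since 31^2 = 961 <= 1003 < 1024 = 32^2.
Iterate m_{i+1} = d_i*a_i - m_i, d_{i+1} = (1003 - m_{i+1}^2)/d_i, a_{i+1} = floor((a_0 + m_{i+1})/d_{i+1}):
  m_1 = 1*31 - 0 = 31, d_1 = (1003 - 31^2)/1 = 42/1 = 42, a_1 = floor((31 + 31)/42) = 1.
  m_2 = 42*1 - 31 = 11, d_2 = (1003 - 11^2)/42 = 882/42 = 21, a_2 = floor((31 + 11)/21) = 2.
  m_3 = 21*2 - 11 = 31, d_3 = (1003 - 31^2)/21 = 42/21 = 2, a_3 = floor((31 + 31)/2) = 31.
  m_4 = 2*31 - 31 = 31, d_4 = (1003 - 31^2)/2 = 42/2 = 21, a_4 = floor((31 + 31)/21) = 2.
  m_5 = 21*2 - 31 = 11, d_5 = (1003 - 11^2)/21 = 882/21 = 42, a_5 = floor((31 + 11)/42) = 1.
  m_6 = 42*1 - 11 = 31, d_6 = (1003 - 31^2)/42 = 42/42 = 1, a_6 = floor((31 + 31)/1) = 62.
  m_7 = 1*62 - 31 = 31, d_7 = (1003 - 31^2)/1 = 42/1 = 42: (m_7, d_7) = (m_1, d_1) = (31, 42), so from here the quotients repeat a_1, ..., a_6; the period length is 6.
Hence the expansion of sqrt(1003) is a_0 = 31 followed by the repeating block 1, 2, 31, 2, 1, 62 (period 6).

[31; (1, 2, 31, 2, 1, 62)]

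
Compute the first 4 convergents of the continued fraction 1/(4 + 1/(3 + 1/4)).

Using the convergent recurrence p_i = a_i*p_{i-1} + p_{i-2}, q_i = a_i*q_{i-1} + q_{i-2} with p_{-2}=0, p_{-1}=1, q_{-2}=1, q_{-1}=0:
  i=0: a_0=0, p_0 = 0*1 + 0 = 0, q_0 = 0*0 + 1 = 1.
  i=1: a_1=4, p_1 = 4*0 + 1 = 1, q_1 = 4*1 + 0 = 4.
  i=2: a_2=3, p_2 = 3*1 + 0 = 3, q_2 = 3*4 + 1 = 13.
  i=3: a_3=4, p_3 = 4*3 + 1 = 13, q_3 = 4*13 + 4 = 56.

0/1, 1/4, 3/13, 13/56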